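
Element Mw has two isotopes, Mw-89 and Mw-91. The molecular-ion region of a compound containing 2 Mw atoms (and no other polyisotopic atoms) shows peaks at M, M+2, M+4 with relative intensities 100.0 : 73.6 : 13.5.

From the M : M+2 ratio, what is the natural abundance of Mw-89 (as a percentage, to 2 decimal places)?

73.10%

If p is the fraction of Mw that is Mw-89, then I(M+2)/I(M) = [C(2,1)·p^1·(1−p)] / p^2 = 2·(1−p)/p = 73.6/100.0 = 0.7360
(1−p)/p = 0.7360/2 = 0.3680  ⇒  p = 1/(1 + 0.3680) = 0.7310
Mw-89: 73.10%, Mw-91: 26.90%.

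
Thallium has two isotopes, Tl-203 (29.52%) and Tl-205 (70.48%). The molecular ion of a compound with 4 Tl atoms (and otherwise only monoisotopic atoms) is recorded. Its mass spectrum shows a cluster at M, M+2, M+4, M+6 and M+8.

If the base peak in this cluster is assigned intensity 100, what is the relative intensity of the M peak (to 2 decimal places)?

1.84

Binomial terms of (0.2952 + 0.7048)^4: M 0.0076, M+2 0.0725, M+4 0.2597, M+6 0.4134, M+8 0.2468 → M+6 is the base peak.
P(M+6) = C(4,3) × 0.2952^1 × 0.7048^3 = 4 × 0.2952 × 0.35010449 = 0.413403 (base)
P(M) = C(4,0) × 0.2952^4 × 0.7048^0 = 1 × 0.00759391 × 1.0000 = 0.007594
Relative intensity = 0.007594 / 0.413403 × 100 = 1.84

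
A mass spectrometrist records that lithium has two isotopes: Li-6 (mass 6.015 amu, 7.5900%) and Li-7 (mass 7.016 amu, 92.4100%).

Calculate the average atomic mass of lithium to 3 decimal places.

The abundance-weighted mean is 0.075900 × 6.015 + 0.924100 × 7.016
= 0.4565 + 6.4835 = 6.9400 amu

6.940 amu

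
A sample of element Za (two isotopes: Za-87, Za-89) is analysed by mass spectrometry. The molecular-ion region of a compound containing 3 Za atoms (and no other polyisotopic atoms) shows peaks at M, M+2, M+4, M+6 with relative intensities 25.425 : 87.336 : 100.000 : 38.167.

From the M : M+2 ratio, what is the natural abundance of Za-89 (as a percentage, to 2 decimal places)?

If p is the fraction of Za that is Za-87, then I(M+2)/I(M) = [C(3,1)·p^2·(1−p)] / p^3 = 3·(1−p)/p = 87.336/25.425 = 3.4350
(1−p)/p = 3.4350/3 = 1.1450  ⇒  p = 1/(1 + 1.1450) = 0.4662
Za-87: 46.62%, Za-89: 53.38%.

53.38%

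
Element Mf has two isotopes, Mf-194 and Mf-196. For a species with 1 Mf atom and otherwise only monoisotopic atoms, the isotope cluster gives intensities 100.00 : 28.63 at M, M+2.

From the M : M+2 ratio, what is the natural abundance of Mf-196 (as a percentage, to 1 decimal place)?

22.3%

Let p = fractional abundance of Mf-194. I(M+2)/I(M) = [C(1,1)·p^0·(1−p)] / p^1 = 1·(1−p)/p = 28.63/100.00 = 0.2863
(1−p)/p = 0.2863/1 = 0.2863  ⇒  p = 1/(1 + 0.2863) = 0.7774
Mf-194: 77.7%, Mf-196: 22.3%.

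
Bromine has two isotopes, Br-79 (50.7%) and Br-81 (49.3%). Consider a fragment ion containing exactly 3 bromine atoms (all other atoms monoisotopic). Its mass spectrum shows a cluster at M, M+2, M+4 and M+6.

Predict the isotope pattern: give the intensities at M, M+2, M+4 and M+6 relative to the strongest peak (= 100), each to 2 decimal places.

Each Br atom is independently Br-79 (p = 0.507) or Br-81 (q = 0.493); the cluster is the binomial expansion (p + q)^3.
P(M) = 0.507^3 = 0.130324
P(M+2) = 3 × 0.507^2 × 0.493^1 = 0.380175
P(M+4) = 3 × 0.507^1 × 0.493^2 = 0.369678
P(M+6) = 0.493^3 = 0.119823
The M+2 peak is largest (0.380175); scaling to 100 gives 34.28 : 100.00 : 97.24 : 31.52.

34.28 : 100.00 : 97.24 : 31.52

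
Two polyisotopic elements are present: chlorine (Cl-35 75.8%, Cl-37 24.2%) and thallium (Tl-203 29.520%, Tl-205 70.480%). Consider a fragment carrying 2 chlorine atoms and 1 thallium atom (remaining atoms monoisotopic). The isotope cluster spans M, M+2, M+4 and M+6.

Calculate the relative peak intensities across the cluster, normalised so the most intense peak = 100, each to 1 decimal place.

Chlorine pattern (n=2): 0.574564 : 0.366872 : 0.058564
Thallium pattern (n=1): 0.2952 : 0.7048
Convolve the two distributions (both contribute in 2-u steps):
  M: 0.574564×0.2952 = 0.169611
  M+2: 0.574564×0.7048 + 0.366872×0.2952 = 0.513253
  M+4: 0.366872×0.7048 + 0.058564×0.2952 = 0.275859
  M+6: 0.058564×0.7048 = 0.041276
Scale to base peak (0.513253) = 100: 33.0 : 100.0 : 53.7 : 8.0

33.0 : 100.0 : 53.7 : 8.0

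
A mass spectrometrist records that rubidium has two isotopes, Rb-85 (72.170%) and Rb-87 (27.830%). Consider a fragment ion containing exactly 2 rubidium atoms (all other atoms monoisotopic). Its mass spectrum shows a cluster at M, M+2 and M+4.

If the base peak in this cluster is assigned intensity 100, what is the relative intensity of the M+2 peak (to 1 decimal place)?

77.1

Binomial terms of (0.72170 + 0.27830)^2: M 0.5209, M+2 0.4017, M+4 0.0775 → M is the base peak.
P(M) = C(2,0) × 0.72170^2 × 0.27830^0 = 1 × 0.52085089 × 1.0000 = 0.520851 (base)
P(M+2) = C(2,1) × 0.72170^1 × 0.27830^1 = 2 × 0.7217 × 0.2783 = 0.401698
Relative intensity = 0.401698 / 0.520851 × 100 = 77.1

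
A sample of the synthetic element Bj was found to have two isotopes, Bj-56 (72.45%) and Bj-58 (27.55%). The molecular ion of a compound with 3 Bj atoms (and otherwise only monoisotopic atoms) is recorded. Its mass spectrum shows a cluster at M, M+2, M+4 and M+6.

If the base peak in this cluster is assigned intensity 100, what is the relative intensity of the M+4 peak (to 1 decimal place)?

38.0

Binomial terms of (0.7245 + 0.2755)^3: M 0.3803, M+2 0.4338, M+4 0.1650, M+6 0.0209 → M+2 is the base peak.
P(M+2) = C(3,1) × 0.7245^2 × 0.2755^1 = 3 × 0.52490025 × 0.2755 = 0.433830 (base)
P(M+4) = C(3,2) × 0.7245^1 × 0.2755^2 = 3 × 0.7245 × 0.07590025 = 0.164969
Relative intensity = 0.164969 / 0.433830 × 100 = 38.0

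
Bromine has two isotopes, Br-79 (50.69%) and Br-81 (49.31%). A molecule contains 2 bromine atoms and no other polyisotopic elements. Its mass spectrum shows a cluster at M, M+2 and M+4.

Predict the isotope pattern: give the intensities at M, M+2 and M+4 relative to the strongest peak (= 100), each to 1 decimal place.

Expanding (0.5069 + 0.4931)^2:
P(M) = 0.5069^2 = 0.256948
P(M+2) = 2 × 0.5069^1 × 0.4931^1 = 0.499905
P(M+4) = 0.4931^2 = 0.243148
The M+2 peak is largest (0.499905); scaling to 100 gives 51.4 : 100.0 : 48.6.

51.4 : 100.0 : 48.6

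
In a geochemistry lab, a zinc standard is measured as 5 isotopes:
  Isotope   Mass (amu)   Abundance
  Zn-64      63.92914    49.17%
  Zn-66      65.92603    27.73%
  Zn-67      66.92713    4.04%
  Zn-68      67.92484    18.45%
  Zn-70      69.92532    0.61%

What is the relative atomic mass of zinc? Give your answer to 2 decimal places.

65.38 amu

Weight each isotope mass by its fractional abundance: 0.4917 × 63.92914 + 0.2773 × 65.92603 + 0.0404 × 66.92713 + 0.1845 × 67.92484 + 0.0061 × 69.92532
= 31.433958 + 18.281288 + 2.703856 + 12.532133 + 0.426544 = 65.377779 amu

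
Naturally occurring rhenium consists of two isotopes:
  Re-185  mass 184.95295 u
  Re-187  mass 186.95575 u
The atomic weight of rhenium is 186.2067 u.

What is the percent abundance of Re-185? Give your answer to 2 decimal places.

37.40%

Let x be the fractional abundance of Re-185; then Re-187 has abundance 1 − x.
184.95295·x + 186.95575·(1 − x) = 186.2067
(184.95295 − 186.95575)·x = 186.2067 − 186.95575
x = -0.74905 / -2.00280 = 0.37400 → 37.40% Re-185, 62.60% Re-187.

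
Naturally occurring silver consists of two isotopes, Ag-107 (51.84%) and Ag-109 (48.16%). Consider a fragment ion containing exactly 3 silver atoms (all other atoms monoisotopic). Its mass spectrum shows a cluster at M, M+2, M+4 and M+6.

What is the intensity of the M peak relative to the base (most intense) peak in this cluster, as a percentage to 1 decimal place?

Binomial terms of (0.5184 + 0.4816)^3: M 0.1393, M+2 0.3883, M+4 0.3607, M+6 0.1117 → M+2 is the base peak.
P(M+2) = C(3,1) × 0.5184^2 × 0.4816^1 = 3 × 0.26873856 × 0.4816 = 0.388273 (base)
P(M) = C(3,0) × 0.5184^3 × 0.4816^0 = 1 × 0.13931407 × 1.0000 = 0.139314
Relative intensity = 0.139314 / 0.388273 × 100 = 35.9

35.9%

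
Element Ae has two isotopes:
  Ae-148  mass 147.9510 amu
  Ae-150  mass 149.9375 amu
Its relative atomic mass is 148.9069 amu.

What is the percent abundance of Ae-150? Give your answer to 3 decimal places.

48.120%

Writing the weighted mean with unknown fraction x of Ae-148:
147.9510·x + 149.9375·(1 − x) = 148.9069
(147.9510 − 149.9375)·x = 148.9069 − 149.9375
x = -1.0306 / -1.9865 = 0.51880 → 51.880% Ae-148, 48.120% Ae-150.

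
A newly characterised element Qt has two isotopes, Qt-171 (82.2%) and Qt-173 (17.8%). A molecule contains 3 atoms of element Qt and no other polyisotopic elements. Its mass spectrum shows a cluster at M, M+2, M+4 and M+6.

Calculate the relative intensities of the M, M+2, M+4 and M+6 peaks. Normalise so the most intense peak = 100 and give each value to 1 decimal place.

100.0 : 65.0 : 14.1 : 1.0

Each Qt atom is independently Qt-171 (p = 0.822) or Qt-173 (q = 0.178); the cluster is the binomial expansion (p + q)^3.
P(M) = 0.822^3 = 0.555412
P(M+2) = 3 × 0.822^2 × 0.178^1 = 0.360815
P(M+4) = 3 × 0.822^1 × 0.178^2 = 0.078133
P(M+6) = 0.178^3 = 0.005640
The M peak is largest (0.555412); scaling to 100 gives 100.0 : 65.0 : 14.1 : 1.0.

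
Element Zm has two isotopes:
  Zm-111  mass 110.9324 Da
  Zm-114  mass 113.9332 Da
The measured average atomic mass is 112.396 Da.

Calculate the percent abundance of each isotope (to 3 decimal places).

Writing the weighted mean with unknown fraction x of Zm-111:
110.9324·x + 113.9332·(1 − x) = 112.396
(110.9324 − 113.9332)·x = 112.396 − 113.9332
x = -1.5372 / -3.0008 = 0.51226 → 51.226% Zm-111, 48.774% Zm-114.

Zm-111: 51.226%, Zm-114: 48.774%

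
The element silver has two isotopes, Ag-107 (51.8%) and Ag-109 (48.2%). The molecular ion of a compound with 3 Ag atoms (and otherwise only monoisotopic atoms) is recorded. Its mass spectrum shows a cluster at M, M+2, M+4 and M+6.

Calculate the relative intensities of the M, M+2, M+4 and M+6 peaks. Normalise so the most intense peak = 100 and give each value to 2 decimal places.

Each Ag atom is independently Ag-107 (p = 0.518) or Ag-109 (q = 0.482); the cluster is the binomial expansion (p + q)^3.
P(M) = 0.518^3 = 0.138992
P(M+2) = 3 × 0.518^2 × 0.482^1 = 0.387997
P(M+4) = 3 × 0.518^1 × 0.482^2 = 0.361031
P(M+6) = 0.482^3 = 0.111980
The M+2 peak is largest (0.387997); scaling to 100 gives 35.82 : 100.00 : 93.05 : 28.86.

35.82 : 100.00 : 93.05 : 28.86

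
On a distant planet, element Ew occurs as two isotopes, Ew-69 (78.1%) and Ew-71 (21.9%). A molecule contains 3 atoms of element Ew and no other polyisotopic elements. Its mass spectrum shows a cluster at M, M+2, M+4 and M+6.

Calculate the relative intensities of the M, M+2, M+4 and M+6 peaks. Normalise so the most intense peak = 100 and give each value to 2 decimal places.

100.00 : 84.12 : 23.59 : 2.20

Each Ew atom is independently Ew-69 (p = 0.781) or Ew-71 (q = 0.219); the cluster is the binomial expansion (p + q)^3.
P(M) = 0.781^3 = 0.476380
P(M+2) = 3 × 0.781^2 × 0.219^1 = 0.400744
P(M+4) = 3 × 0.781^1 × 0.219^2 = 0.112373
P(M+6) = 0.219^3 = 0.010503
The M peak is largest (0.476380); scaling to 100 gives 100.00 : 84.12 : 23.59 : 2.20.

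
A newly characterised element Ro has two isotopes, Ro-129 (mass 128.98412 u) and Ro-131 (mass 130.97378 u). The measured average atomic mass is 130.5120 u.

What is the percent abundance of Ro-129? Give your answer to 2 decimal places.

Let x be the fractional abundance of Ro-129; then Ro-131 has abundance 1 − x.
128.98412·x + 130.97378·(1 − x) = 130.5120
(128.98412 − 130.97378)·x = 130.5120 − 130.97378
x = -0.46178 / -1.98966 = 0.23209 → 23.21% Ro-129, 76.79% Ro-131.

23.21%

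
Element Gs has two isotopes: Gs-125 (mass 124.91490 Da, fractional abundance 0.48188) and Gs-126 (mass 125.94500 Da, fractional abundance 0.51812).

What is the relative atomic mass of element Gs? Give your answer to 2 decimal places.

The abundance-weighted mean is 0.48188 × 124.91490 + 0.51812 × 125.94500
= 60.193992 + 65.254623 = 125.448615 Da

125.45 Da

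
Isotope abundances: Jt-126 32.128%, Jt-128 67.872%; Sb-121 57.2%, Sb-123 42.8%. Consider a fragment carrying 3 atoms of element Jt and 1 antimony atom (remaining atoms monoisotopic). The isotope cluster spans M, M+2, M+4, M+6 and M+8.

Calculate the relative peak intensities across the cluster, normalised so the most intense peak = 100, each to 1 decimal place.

Element Jt pattern (n=3): 0.03316279 : 0.21017414 : 0.44400334 : 0.31265972
Antimony pattern (n=1): 0.5720 : 0.4280
Convolve the two distributions (both contribute in 2-u steps):
  M: 0.03316279×0.5720 = 0.018969
  M+2: 0.03316279×0.4280 + 0.21017414×0.5720 = 0.134413
  M+4: 0.21017414×0.4280 + 0.44400334×0.5720 = 0.343924
  M+6: 0.44400334×0.4280 + 0.31265972×0.5720 = 0.368875
  M+8: 0.31265972×0.4280 = 0.133818
Scale to base peak (0.368875) = 100: 5.1 : 36.4 : 93.2 : 100.0 : 36.3

5.1 : 36.4 : 93.2 : 100.0 : 36.3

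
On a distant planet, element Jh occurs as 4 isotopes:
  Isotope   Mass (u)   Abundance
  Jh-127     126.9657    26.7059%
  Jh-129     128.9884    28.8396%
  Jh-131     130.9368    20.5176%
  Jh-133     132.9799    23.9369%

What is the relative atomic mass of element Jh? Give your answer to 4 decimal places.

The abundance-weighted mean is 0.267059 × 126.9657 + 0.288396 × 128.9884 + 0.205176 × 130.9368 + 0.239369 × 132.9799
= 33.90733 + 37.19974 + 26.86509 + 31.83127 = 129.80343 u

129.8034 u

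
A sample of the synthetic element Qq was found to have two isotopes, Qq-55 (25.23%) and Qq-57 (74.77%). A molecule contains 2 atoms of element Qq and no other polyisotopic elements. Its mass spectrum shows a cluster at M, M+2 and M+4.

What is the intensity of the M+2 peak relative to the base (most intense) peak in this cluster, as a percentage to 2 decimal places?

67.49%

Binomial terms of (0.2523 + 0.7477)^2: M 0.0637, M+2 0.3773, M+4 0.5591 → M+4 is the base peak.
P(M+4) = C(2,2) × 0.2523^0 × 0.7477^2 = 1 × 1.0000 × 0.55905529 = 0.559055 (base)
P(M+2) = C(2,1) × 0.2523^1 × 0.7477^1 = 2 × 0.2523 × 0.7477 = 0.377289
Relative intensity = 0.377289 / 0.559055 × 100 = 67.49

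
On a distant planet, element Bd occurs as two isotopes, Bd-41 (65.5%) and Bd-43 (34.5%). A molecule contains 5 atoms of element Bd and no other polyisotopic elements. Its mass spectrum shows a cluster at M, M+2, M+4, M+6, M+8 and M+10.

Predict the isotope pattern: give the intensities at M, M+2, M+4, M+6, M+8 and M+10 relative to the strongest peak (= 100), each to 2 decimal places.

Each Bd atom is independently Bd-41 (p = 0.655) or Bd-43 (q = 0.345); the cluster is the binomial expansion (p + q)^5.
P(M) = 0.655^5 = 0.120561
P(M+2) = 5 × 0.655^4 × 0.345^1 = 0.317508
P(M+4) = 10 × 0.655^3 × 0.345^2 = 0.334474
P(M+6) = 10 × 0.655^2 × 0.345^3 = 0.176173
P(M+8) = 5 × 0.655^1 × 0.345^4 = 0.046397
P(M+10) = 0.345^5 = 0.004888
The M+4 peak is largest (0.334474); scaling to 100 gives 36.04 : 94.93 : 100.00 : 52.67 : 13.87 : 1.46.

36.04 : 94.93 : 100.00 : 52.67 : 13.87 : 1.46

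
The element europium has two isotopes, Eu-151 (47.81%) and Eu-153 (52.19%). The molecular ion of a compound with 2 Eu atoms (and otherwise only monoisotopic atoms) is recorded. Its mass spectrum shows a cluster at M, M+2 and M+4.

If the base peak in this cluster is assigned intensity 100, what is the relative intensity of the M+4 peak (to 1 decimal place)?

54.6

(0.4781 + 0.5219)^2 gives M 0.2286, M+2 0.4990, M+4 0.2724; the largest is M+2.
P(M+2) = C(2,1) × 0.4781^1 × 0.5219^1 = 2 × 0.4781 × 0.5219 = 0.499041 (base)
P(M+4) = C(2,2) × 0.4781^0 × 0.5219^2 = 1 × 1.0000 × 0.27237961 = 0.272380
Relative intensity = 0.272380 / 0.499041 × 100 = 54.6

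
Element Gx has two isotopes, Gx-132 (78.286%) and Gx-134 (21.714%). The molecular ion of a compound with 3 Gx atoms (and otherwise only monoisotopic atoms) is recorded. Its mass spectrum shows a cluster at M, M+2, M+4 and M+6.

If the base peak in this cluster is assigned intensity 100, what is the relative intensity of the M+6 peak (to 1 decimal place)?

2.1

(0.78286 + 0.21714)^3 gives M 0.4798, M+2 0.3992, M+4 0.1107, M+6 0.0102; the largest is M.
P(M) = C(3,0) × 0.78286^3 × 0.21714^0 = 1 × 0.47979124 × 1.0000 = 0.479791 (base)
P(M+6) = C(3,3) × 0.78286^0 × 0.21714^3 = 1 × 1.0000 × 0.0102381 = 0.010238
Relative intensity = 0.010238 / 0.479791 × 100 = 2.1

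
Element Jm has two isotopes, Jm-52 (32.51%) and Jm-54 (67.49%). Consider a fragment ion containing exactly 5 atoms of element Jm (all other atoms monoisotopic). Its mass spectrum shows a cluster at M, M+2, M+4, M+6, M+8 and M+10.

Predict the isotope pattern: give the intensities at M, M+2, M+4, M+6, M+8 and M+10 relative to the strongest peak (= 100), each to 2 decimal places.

The 5 Jm atoms are independent, so intensities follow the terms of (0.3251 + 0.6749)^5.
P(M) = 0.3251^5 = 0.003631
P(M+2) = 5 × 0.3251^4 × 0.6749^1 = 0.037694
P(M+4) = 10 × 0.3251^3 × 0.6749^2 = 0.156506
P(M+6) = 10 × 0.3251^2 × 0.6749^3 = 0.324902
P(M+8) = 5 × 0.3251^1 × 0.6749^4 = 0.337244
P(M+10) = 0.6749^5 = 0.140022
The M+8 peak is largest (0.337244); scaling to 100 gives 1.08 : 11.18 : 46.41 : 96.34 : 100.00 : 41.52.

1.08 : 11.18 : 46.41 : 96.34 : 100.00 : 41.52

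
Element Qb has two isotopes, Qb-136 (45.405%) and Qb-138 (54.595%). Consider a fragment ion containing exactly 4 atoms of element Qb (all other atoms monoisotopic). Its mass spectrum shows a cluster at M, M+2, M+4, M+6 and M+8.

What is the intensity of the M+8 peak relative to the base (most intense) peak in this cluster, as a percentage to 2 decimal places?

24.10%

Binomial terms of (0.45405 + 0.54595)^4: M 0.0425, M+2 0.2044, M+4 0.3687, M+6 0.2955, M+8 0.0888 → M+4 is the base peak.
P(M+4) = C(4,2) × 0.45405^2 × 0.54595^2 = 6 × 0.2061614 × 0.2980614 = 0.368693 (base)
P(M+8) = C(4,4) × 0.45405^0 × 0.54595^4 = 1 × 1.0000 × 0.0888406 = 0.088841
Relative intensity = 0.088841 / 0.368693 × 100 = 24.10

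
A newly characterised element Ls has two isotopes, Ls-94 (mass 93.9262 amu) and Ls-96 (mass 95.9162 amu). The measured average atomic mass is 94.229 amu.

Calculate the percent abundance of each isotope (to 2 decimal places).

Ls-94: 84.78%, Ls-96: 15.22%

Writing the weighted mean with unknown fraction x of Ls-94:
93.9262·x + 95.9162·(1 − x) = 94.229
(93.9262 − 95.9162)·x = 94.229 − 95.9162
x = -1.6872 / -1.9900 = 0.84784 → 84.78% Ls-94, 15.22% Ls-96.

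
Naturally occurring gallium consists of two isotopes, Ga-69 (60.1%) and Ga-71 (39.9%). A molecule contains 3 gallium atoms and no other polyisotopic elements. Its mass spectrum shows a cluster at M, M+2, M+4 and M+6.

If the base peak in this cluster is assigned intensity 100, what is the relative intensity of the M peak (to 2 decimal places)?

(0.601 + 0.399)^3 gives M 0.2171, M+2 0.4324, M+4 0.2870, M+6 0.0635; the largest is M+2.
P(M+2) = C(3,1) × 0.601^2 × 0.399^1 = 3 × 0.361201 × 0.3990 = 0.432358 (base)
P(M) = C(3,0) × 0.601^3 × 0.399^0 = 1 × 0.2170818 × 1.0000 = 0.217082
Relative intensity = 0.217082 / 0.432358 × 100 = 50.21

50.21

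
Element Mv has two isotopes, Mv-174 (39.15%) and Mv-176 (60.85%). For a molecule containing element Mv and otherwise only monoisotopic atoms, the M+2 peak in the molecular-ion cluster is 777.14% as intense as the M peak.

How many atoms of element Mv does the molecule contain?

5

With n Mv atoms, P(M+2)/P(M) = C(n,1)·p^(n−1)q / p^n = n·q/p = n · 0.6085/0.3915.
n = 7.7714 × 0.3915/0.6085 = 5.00 ≈ 5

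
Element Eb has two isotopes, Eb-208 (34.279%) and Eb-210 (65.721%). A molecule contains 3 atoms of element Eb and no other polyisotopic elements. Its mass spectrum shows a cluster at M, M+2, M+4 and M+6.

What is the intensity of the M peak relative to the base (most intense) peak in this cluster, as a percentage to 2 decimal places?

9.07%

Term probabilities: M 0.0403, M+2 0.2317, M+4 0.4442, M+6 0.2839. Base peak = M+4.
P(M+4) = C(3,2) × 0.34279^1 × 0.65721^2 = 3 × 0.34279 × 0.43192498 = 0.444179 (base)
P(M) = C(3,0) × 0.34279^3 × 0.65721^0 = 1 × 0.04027953 × 1.0000 = 0.040280
Relative intensity = 0.040280 / 0.444179 × 100 = 9.07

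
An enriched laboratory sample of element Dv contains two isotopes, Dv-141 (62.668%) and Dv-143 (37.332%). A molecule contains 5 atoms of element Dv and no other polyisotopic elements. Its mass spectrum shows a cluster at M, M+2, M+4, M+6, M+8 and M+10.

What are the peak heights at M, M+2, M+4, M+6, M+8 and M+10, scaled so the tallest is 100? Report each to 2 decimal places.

28.18 : 83.93 : 100.00 : 59.57 : 17.74 : 2.11

The 5 Dv atoms are independent, so intensities follow the terms of (0.62668 + 0.37332)^5.
P(M) = 0.62668^5 = 0.096656
P(M+2) = 5 × 0.62668^4 × 0.37332^1 = 0.287895
P(M+4) = 10 × 0.62668^3 × 0.37332^2 = 0.343005
P(M+6) = 10 × 0.62668^2 × 0.37332^3 = 0.204332
P(M+8) = 5 × 0.62668^1 × 0.37332^4 = 0.060861
P(M+10) = 0.37332^5 = 0.007251
The M+4 peak is largest (0.343005); scaling to 100 gives 28.18 : 83.93 : 100.00 : 59.57 : 17.74 : 2.11.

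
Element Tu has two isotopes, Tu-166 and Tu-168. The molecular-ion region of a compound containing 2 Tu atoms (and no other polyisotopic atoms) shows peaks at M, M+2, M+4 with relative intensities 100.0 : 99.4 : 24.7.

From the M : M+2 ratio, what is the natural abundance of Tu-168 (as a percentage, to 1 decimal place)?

Let p = fractional abundance of Tu-166. I(M+2)/I(M) = [C(2,1)·p^1·(1−p)] / p^2 = 2·(1−p)/p = 99.4/100.0 = 0.9940
(1−p)/p = 0.9940/2 = 0.4970  ⇒  p = 1/(1 + 0.4970) = 0.6680
Tu-166: 66.8%, Tu-168: 33.2%.

33.2%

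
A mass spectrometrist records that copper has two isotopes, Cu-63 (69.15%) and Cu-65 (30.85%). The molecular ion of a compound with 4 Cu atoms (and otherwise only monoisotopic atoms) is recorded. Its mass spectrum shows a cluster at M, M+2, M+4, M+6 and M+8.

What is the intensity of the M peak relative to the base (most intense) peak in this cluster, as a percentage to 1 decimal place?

56.0%

Binomial terms of (0.6915 + 0.3085)^4: M 0.2286, M+2 0.4080, M+4 0.2731, M+6 0.0812, M+8 0.0091 → M+2 is the base peak.
P(M+2) = C(4,1) × 0.6915^3 × 0.3085^1 = 4 × 0.33065611 × 0.3085 = 0.408030 (base)
P(M) = C(4,0) × 0.6915^4 × 0.3085^0 = 1 × 0.2286487 × 1.0000 = 0.228649
Relative intensity = 0.228649 / 0.408030 × 100 = 56.0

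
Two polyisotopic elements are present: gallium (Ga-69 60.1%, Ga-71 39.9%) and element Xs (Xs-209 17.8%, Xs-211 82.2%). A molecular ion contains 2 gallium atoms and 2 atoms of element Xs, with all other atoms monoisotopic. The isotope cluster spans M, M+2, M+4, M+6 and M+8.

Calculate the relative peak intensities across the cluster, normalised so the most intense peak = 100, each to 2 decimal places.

Gallium pattern (n=2): 0.361201 : 0.479598 : 0.159201
Element Xs pattern (n=2): 0.031684 : 0.292632 : 0.675684
Convolve the two distributions (both contribute in 2-u steps):
  M: 0.361201×0.031684 = 0.011444
  M+2: 0.361201×0.292632 + 0.479598×0.031684 = 0.120895
  M+4: 0.361201×0.675684 + 0.479598×0.292632 + 0.159201×0.031684 = 0.389448
  M+6: 0.479598×0.675684 + 0.159201×0.292632 = 0.370644
  M+8: 0.159201×0.675684 = 0.107570
Scale to base peak (0.389448) = 100: 2.94 : 31.04 : 100.00 : 95.17 : 27.62

2.94 : 31.04 : 100.00 : 95.17 : 27.62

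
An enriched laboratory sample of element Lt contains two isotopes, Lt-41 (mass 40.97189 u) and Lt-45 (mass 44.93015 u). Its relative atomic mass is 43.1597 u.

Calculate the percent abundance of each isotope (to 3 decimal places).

Writing the weighted mean with unknown fraction x of Lt-41:
40.97189·x + 44.93015·(1 − x) = 43.1597
(40.97189 − 44.93015)·x = 43.1597 − 44.93015
x = -1.77045 / -3.95826 = 0.44728 → 44.728% Lt-41, 55.272% Lt-45.

Lt-41: 44.728%, Lt-45: 55.272%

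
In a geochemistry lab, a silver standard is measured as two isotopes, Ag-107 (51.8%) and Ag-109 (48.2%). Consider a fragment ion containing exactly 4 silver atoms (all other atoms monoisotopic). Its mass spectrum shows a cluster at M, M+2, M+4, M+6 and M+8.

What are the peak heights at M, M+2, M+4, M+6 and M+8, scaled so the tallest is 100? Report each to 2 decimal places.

The 4 Ag atoms are independent, so intensities follow the terms of (0.518 + 0.482)^4.
P(M) = 0.518^4 = 0.071998
P(M+2) = 4 × 0.518^3 × 0.482^1 = 0.267976
P(M+4) = 6 × 0.518^2 × 0.482^2 = 0.374029
P(M+6) = 4 × 0.518^1 × 0.482^3 = 0.232023
P(M+8) = 0.482^4 = 0.053974
The M+4 peak is largest (0.374029); scaling to 100 gives 19.25 : 71.65 : 100.00 : 62.03 : 14.43.

19.25 : 71.65 : 100.00 : 62.03 : 14.43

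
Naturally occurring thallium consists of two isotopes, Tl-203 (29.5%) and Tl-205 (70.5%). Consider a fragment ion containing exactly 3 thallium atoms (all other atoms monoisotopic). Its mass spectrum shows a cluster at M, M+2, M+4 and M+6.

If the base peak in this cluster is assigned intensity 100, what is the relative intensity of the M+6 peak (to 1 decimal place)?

Term probabilities: M 0.0257, M+2 0.1841, M+4 0.4399, M+6 0.3504. Base peak = M+4.
P(M+4) = C(3,2) × 0.295^1 × 0.705^2 = 3 × 0.2950 × 0.497025 = 0.439867 (base)
P(M+6) = C(3,3) × 0.295^0 × 0.705^3 = 1 × 1.0000 × 0.35040263 = 0.350403
Relative intensity = 0.350403 / 0.439867 × 100 = 79.7

79.7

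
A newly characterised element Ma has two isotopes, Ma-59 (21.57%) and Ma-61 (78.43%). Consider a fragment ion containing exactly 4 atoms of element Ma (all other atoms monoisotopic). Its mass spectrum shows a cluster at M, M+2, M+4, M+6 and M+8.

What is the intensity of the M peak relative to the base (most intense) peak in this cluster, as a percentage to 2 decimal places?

Binomial terms of (0.2157 + 0.7843)^4: M 0.0022, M+2 0.0315, M+4 0.1717, M+6 0.4163, M+8 0.3784 → M+6 is the base peak.
P(M+6) = C(4,3) × 0.2157^1 × 0.7843^3 = 4 × 0.2157 × 0.48244371 = 0.416252 (base)
P(M) = C(4,0) × 0.2157^4 × 0.7843^0 = 1 × 0.00216471 × 1.0000 = 0.002165
Relative intensity = 0.002165 / 0.416252 × 100 = 0.52

0.52%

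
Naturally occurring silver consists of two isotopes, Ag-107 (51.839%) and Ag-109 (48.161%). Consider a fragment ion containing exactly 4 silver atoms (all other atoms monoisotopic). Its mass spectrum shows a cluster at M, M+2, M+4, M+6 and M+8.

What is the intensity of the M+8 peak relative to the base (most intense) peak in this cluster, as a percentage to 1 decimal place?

Binomial terms of (0.51839 + 0.48161)^4: M 0.0722, M+2 0.2684, M+4 0.3740, M+6 0.2316, M+8 0.0538 → M+4 is the base peak.
P(M+4) = C(4,2) × 0.51839^2 × 0.48161^2 = 6 × 0.26872819 × 0.23194819 = 0.373986 (base)
P(M+8) = C(4,4) × 0.51839^0 × 0.48161^4 = 1 × 1.0000 × 0.05379996 = 0.053800
Relative intensity = 0.053800 / 0.373986 × 100 = 14.4

14.4%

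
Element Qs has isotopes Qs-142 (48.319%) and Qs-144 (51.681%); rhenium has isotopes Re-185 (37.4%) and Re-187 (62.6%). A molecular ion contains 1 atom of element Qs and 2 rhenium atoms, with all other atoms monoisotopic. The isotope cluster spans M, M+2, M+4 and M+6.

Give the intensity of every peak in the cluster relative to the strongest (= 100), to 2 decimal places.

Element Qs pattern (n=1): 0.48319 : 0.51681
Rhenium pattern (n=2): 0.139876 : 0.468248 : 0.391876
Convolve the two distributions (both contribute in 2-u steps):
  M: 0.48319×0.139876 = 0.067587
  M+2: 0.48319×0.468248 + 0.51681×0.139876 = 0.298542
  M+4: 0.48319×0.391876 + 0.51681×0.468248 = 0.431346
  M+6: 0.51681×0.391876 = 0.202525
Scale to base peak (0.431346) = 100: 15.67 : 69.21 : 100.00 : 46.95

15.67 : 69.21 : 100.00 : 46.95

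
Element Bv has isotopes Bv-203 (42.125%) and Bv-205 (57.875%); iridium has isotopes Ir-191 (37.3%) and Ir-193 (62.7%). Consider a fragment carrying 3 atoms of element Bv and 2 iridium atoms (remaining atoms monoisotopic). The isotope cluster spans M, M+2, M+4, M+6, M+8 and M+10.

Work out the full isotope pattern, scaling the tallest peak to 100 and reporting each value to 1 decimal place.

3.0 : 22.5 : 67.1 : 100.0 : 74.3 : 22.0

Element Bv pattern (n=3): 0.07475147 : 0.30810028 : 0.42329504 : 0.19385322
Iridium pattern (n=2): 0.139129 : 0.467742 : 0.393129
Convolve the two distributions (both contribute in 2-u steps):
  M: 0.07475147×0.139129 = 0.010400
  M+2: 0.07475147×0.467742 + 0.30810028×0.139129 = 0.077830
  M+4: 0.07475147×0.393129 + 0.30810028×0.467742 + 0.42329504×0.139129 = 0.232391
  M+6: 0.30810028×0.393129 + 0.42329504×0.467742 + 0.19385322×0.139129 = 0.346087
  M+8: 0.42329504×0.393129 + 0.19385322×0.467742 = 0.257083
  M+10: 0.19385322×0.393129 = 0.076209
Scale to base peak (0.346087) = 100: 3.0 : 22.5 : 67.1 : 100.0 : 74.3 : 22.0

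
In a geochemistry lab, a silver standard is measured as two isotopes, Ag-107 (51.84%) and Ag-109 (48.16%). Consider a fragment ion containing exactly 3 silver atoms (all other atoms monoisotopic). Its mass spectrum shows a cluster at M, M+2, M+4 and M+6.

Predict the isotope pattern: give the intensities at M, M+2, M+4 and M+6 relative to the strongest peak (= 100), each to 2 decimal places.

35.88 : 100.00 : 92.90 : 28.77

Each Ag atom is independently Ag-107 (p = 0.5184) or Ag-109 (q = 0.4816); the cluster is the binomial expansion (p + q)^3.
P(M) = 0.5184^3 = 0.139314
P(M+2) = 3 × 0.5184^2 × 0.4816^1 = 0.388273
P(M+4) = 3 × 0.5184^1 × 0.4816^2 = 0.360711
P(M+6) = 0.4816^3 = 0.111702
The M+2 peak is largest (0.388273); scaling to 100 gives 35.88 : 100.00 : 92.90 : 28.77.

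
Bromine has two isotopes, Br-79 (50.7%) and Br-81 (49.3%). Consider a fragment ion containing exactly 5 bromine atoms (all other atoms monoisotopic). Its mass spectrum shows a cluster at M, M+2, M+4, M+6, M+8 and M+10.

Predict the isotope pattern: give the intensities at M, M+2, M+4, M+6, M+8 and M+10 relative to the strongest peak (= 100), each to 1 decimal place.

10.6 : 51.4 : 100.0 : 97.2 : 47.3 : 9.2

The 5 Br atoms are independent, so intensities follow the terms of (0.507 + 0.493)^5.
P(M) = 0.507^5 = 0.033500
P(M+2) = 5 × 0.507^4 × 0.493^1 = 0.162873
P(M+4) = 10 × 0.507^3 × 0.493^2 = 0.316751
P(M+6) = 10 × 0.507^2 × 0.493^3 = 0.308004
P(M+8) = 5 × 0.507^1 × 0.493^4 = 0.149750
P(M+10) = 0.493^5 = 0.029123
The M+4 peak is largest (0.316751); scaling to 100 gives 10.6 : 51.4 : 100.0 : 97.2 : 47.3 : 9.2.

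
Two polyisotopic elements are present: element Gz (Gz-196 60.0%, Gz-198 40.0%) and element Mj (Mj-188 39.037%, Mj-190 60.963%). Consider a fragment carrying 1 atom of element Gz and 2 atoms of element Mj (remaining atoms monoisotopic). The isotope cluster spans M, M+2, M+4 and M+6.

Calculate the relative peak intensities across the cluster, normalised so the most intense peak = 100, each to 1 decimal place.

Element Gz pattern (n=1): 0.6000 : 0.4000
Element Mj pattern (n=2): 0.15238874 : 0.47596253 : 0.37164874
Convolve the two distributions (both contribute in 2-u steps):
  M: 0.6000×0.15238874 = 0.091433
  M+2: 0.6000×0.47596253 + 0.4000×0.15238874 = 0.346533
  M+4: 0.6000×0.37164874 + 0.4000×0.47596253 = 0.413374
  M+6: 0.4000×0.37164874 = 0.148659
Scale to base peak (0.413374) = 100: 22.1 : 83.8 : 100.0 : 36.0

22.1 : 83.8 : 100.0 : 36.0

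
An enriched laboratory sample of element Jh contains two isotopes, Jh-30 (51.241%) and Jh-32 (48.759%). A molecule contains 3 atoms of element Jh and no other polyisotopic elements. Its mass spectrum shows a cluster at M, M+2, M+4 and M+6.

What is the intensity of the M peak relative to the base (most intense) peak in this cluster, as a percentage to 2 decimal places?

35.03%

(0.51241 + 0.48759)^3 gives M 0.1345, M+2 0.3841, M+4 0.3655, M+6 0.1159; the largest is M+2.
P(M+2) = C(3,1) × 0.51241^2 × 0.48759^1 = 3 × 0.26256401 × 0.48759 = 0.384071 (base)
P(M) = C(3,0) × 0.51241^3 × 0.48759^0 = 1 × 0.13454042 × 1.0000 = 0.134540
Relative intensity = 0.134540 / 0.384071 × 100 = 35.03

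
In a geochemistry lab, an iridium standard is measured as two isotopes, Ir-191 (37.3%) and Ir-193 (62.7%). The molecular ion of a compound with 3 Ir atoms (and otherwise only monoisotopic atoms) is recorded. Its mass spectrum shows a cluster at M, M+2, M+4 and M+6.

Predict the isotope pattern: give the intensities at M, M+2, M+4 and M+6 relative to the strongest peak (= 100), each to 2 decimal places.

11.80 : 59.49 : 100.00 : 56.03

Each Ir atom is independently Ir-191 (p = 0.373) or Ir-193 (q = 0.627); the cluster is the binomial expansion (p + q)^3.
P(M) = 0.373^3 = 0.051895
P(M+2) = 3 × 0.373^2 × 0.627^1 = 0.261702
P(M+4) = 3 × 0.373^1 × 0.627^2 = 0.439911
P(M+6) = 0.627^3 = 0.246492
The M+4 peak is largest (0.439911); scaling to 100 gives 11.80 : 59.49 : 100.00 : 56.03.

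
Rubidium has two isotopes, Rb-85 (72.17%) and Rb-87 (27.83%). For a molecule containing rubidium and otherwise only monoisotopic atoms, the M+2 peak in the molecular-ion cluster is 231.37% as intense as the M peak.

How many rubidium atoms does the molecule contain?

6

For n independent Rb atoms, I(M+2)/I(M) = n · (abundance Rb-87) / (abundance Rb-85) = n · 0.2783/0.7217.
n = 2.3137 × 0.7217/0.2783 = 6.00 ≈ 6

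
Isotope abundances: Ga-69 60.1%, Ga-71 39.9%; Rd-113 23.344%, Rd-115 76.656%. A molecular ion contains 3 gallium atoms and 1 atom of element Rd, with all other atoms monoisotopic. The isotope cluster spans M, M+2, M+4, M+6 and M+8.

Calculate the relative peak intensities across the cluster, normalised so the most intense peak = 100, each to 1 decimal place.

12.7 : 67.1 : 100.0 : 58.9 : 12.2

Gallium pattern (n=3): 0.2170818 : 0.4323576 : 0.2870394 : 0.0635212
Element Rd pattern (n=1): 0.23344 : 0.76656
Convolve the two distributions (both contribute in 2-u steps):
  M: 0.2170818×0.23344 = 0.050676
  M+2: 0.2170818×0.76656 + 0.4323576×0.23344 = 0.267336
  M+4: 0.4323576×0.76656 + 0.2870394×0.23344 = 0.398435
  M+6: 0.2870394×0.76656 + 0.0635212×0.23344 = 0.234861
  M+8: 0.0635212×0.76656 = 0.048693
Scale to base peak (0.398435) = 100: 12.7 : 67.1 : 100.0 : 58.9 : 12.2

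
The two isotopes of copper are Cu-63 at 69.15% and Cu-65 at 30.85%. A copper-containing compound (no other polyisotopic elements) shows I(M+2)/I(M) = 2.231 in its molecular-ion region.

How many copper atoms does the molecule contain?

For n independent Cu atoms, I(M+2)/I(M) = n · (abundance Cu-65) / (abundance Cu-63) = n · 0.3085/0.6915.
n = 2.231 × 0.6915/0.3085 = 5.00 ≈ 5

5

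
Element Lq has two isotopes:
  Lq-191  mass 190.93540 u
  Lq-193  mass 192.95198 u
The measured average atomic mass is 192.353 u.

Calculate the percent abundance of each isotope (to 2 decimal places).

Lq-191: 29.70%, Lq-193: 70.30%

Writing the weighted mean with unknown fraction x of Lq-191:
190.93540·x + 192.95198·(1 − x) = 192.353
(190.93540 − 192.95198)·x = 192.353 − 192.95198
x = -0.59898 / -2.01658 = 0.29703 → 29.70% Lq-191, 70.30% Lq-193.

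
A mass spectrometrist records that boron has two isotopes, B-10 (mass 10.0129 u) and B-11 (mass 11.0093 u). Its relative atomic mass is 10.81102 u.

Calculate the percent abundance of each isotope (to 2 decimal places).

B-10: 19.90%, B-11: 80.10%

With x = fraction of B-10 (so B-11 is 1 − x):
10.0129·x + 11.0093·(1 − x) = 10.81102
(10.0129 − 11.0093)·x = 10.81102 − 11.0093
x = -0.19828 / -0.9964 = 0.19900 → 19.90% B-10, 80.10% B-11.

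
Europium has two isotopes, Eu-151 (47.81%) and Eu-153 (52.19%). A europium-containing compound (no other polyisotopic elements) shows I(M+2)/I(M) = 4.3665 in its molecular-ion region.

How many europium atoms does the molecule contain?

With n Eu atoms, P(M+2)/P(M) = C(n,1)·p^(n−1)q / p^n = n·q/p = n · 0.5219/0.4781.
n = 4.3665 × 0.4781/0.5219 = 4.00 ≈ 4

4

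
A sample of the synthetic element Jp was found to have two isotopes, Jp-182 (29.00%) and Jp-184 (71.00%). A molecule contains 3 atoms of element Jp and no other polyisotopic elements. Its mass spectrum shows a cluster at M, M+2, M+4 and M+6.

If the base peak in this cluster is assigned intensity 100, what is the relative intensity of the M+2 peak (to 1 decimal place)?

Binomial terms of (0.2900 + 0.7100)^3: M 0.0244, M+2 0.1791, M+4 0.4386, M+6 0.3579 → M+4 is the base peak.
P(M+4) = C(3,2) × 0.2900^1 × 0.7100^2 = 3 × 0.2900 × 0.5041 = 0.438567 (base)
P(M+2) = C(3,1) × 0.2900^2 × 0.7100^1 = 3 × 0.0841 × 0.7100 = 0.179133
Relative intensity = 0.179133 / 0.438567 × 100 = 40.8

40.8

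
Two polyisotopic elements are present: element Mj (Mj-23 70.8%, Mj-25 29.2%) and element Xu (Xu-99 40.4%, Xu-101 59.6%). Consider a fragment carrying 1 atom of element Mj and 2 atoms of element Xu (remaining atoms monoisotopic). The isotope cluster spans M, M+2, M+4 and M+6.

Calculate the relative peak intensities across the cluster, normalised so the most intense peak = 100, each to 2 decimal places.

29.47 : 99.11 : 100.00 : 26.45

Element Mj pattern (n=1): 0.7080 : 0.2920
Element Xu pattern (n=2): 0.163216 : 0.481568 : 0.355216
Convolve the two distributions (both contribute in 2-u steps):
  M: 0.7080×0.163216 = 0.115557
  M+2: 0.7080×0.481568 + 0.2920×0.163216 = 0.388609
  M+4: 0.7080×0.355216 + 0.2920×0.481568 = 0.392111
  M+6: 0.2920×0.355216 = 0.103723
Scale to base peak (0.392111) = 100: 29.47 : 99.11 : 100.00 : 26.45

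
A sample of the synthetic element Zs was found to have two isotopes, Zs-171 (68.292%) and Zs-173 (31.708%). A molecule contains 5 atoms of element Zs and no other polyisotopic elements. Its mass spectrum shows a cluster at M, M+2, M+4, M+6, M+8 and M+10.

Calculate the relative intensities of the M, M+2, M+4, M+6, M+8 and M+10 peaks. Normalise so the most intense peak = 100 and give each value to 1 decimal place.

43.1 : 100.0 : 92.9 : 43.1 : 10.0 : 0.9

Each Zs atom is independently Zs-171 (p = 0.68292) or Zs-173 (q = 0.31708); the cluster is the binomial expansion (p + q)^5.
P(M) = 0.68292^5 = 0.148542
P(M+2) = 5 × 0.68292^4 × 0.31708^1 = 0.344840
P(M+4) = 10 × 0.68292^3 × 0.31708^2 = 0.320219
P(M+6) = 10 × 0.68292^2 × 0.31708^3 = 0.148678
P(M+8) = 5 × 0.68292^1 × 0.31708^4 = 0.034516
P(M+10) = 0.31708^5 = 0.003205
The M+2 peak is largest (0.344840); scaling to 100 gives 43.1 : 100.0 : 92.9 : 43.1 : 10.0 : 0.9.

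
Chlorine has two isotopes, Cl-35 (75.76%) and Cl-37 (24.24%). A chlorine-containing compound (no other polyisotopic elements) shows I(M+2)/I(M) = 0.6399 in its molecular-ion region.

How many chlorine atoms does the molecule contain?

2

With n Cl atoms, P(M+2)/P(M) = C(n,1)·p^(n−1)q / p^n = n·q/p = n · 0.2424/0.7576.
n = 0.6399 × 0.7576/0.2424 = 2.00 ≈ 2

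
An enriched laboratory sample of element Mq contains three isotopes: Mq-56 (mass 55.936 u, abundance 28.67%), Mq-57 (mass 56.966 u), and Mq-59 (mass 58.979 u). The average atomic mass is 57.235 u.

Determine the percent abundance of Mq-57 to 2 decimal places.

43.30%

Let x and y be the fractions of Mq-57 and Mq-59. Then x + y = 1 − 0.2867 = 0.7133 and 56.966x + 58.979y = 57.235 − 0.2867×55.936 = 41.1981488.
Substituting: 56.966x + 58.979(0.7133 − x) = 41.1981488
(56.966 − 58.979)x = -0.8715719  ⇒  x = 0.43297, y = 0.28033
Mq-57: 43.30%, Mq-59: 28.03%.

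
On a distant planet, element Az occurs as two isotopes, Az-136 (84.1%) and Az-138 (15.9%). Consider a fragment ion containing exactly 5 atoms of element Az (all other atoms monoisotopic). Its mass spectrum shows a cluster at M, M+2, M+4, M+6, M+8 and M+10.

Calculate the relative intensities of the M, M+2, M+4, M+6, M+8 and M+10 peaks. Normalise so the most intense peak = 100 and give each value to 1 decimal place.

Each Az atom is independently Az-136 (p = 0.841) or Az-138 (q = 0.159); the cluster is the binomial expansion (p + q)^5.
P(M) = 0.841^5 = 0.420707
P(M+2) = 5 × 0.841^4 × 0.159^1 = 0.397696
P(M+4) = 10 × 0.841^3 × 0.159^2 = 0.150377
P(M+6) = 10 × 0.841^2 × 0.159^3 = 0.028430
P(M+8) = 5 × 0.841^1 × 0.159^4 = 0.002688
P(M+10) = 0.159^5 = 0.000102
The M peak is largest (0.420707); scaling to 100 gives 100.0 : 94.5 : 35.7 : 6.8 : 0.6 : 0.0.

100.0 : 94.5 : 35.7 : 6.8 : 0.6 : 0.0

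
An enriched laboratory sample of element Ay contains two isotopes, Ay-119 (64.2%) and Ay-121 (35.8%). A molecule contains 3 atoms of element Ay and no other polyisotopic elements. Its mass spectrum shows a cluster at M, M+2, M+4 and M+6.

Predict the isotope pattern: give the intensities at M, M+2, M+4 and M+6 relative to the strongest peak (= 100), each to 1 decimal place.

59.8 : 100.0 : 55.8 : 10.4

The 3 Ay atoms are independent, so intensities follow the terms of (0.642 + 0.358)^3.
P(M) = 0.642^3 = 0.264609
P(M+2) = 3 × 0.642^2 × 0.358^1 = 0.442664
P(M+4) = 3 × 0.642^1 × 0.358^2 = 0.246844
P(M+6) = 0.358^3 = 0.045883
The M+2 peak is largest (0.442664); scaling to 100 gives 59.8 : 100.0 : 55.8 : 10.4.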